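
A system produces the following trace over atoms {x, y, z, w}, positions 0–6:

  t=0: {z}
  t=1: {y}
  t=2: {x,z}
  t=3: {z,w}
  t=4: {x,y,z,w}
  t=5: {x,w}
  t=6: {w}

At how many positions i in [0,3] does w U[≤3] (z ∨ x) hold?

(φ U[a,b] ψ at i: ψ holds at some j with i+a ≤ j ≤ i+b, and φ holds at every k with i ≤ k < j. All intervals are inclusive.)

3

Evaluate at each i in [0,3]:
  i=0: ✓ (rhs at j=0)
  i=1: ✗ (lhs fails at k=1 before rhs at j=2)
  i=2: ✓ (rhs at j=2)
  i=3: ✓ (rhs at j=3)
Positions where it holds: {0, 2, 3} → 3.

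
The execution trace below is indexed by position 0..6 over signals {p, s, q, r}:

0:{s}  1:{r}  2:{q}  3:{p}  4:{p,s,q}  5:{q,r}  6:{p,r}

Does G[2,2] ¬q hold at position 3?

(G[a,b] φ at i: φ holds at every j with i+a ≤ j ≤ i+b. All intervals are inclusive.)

Check ¬q at every j in [5,5]:
  j=5: false
Fails at j=5 → formula fails.

Does not hold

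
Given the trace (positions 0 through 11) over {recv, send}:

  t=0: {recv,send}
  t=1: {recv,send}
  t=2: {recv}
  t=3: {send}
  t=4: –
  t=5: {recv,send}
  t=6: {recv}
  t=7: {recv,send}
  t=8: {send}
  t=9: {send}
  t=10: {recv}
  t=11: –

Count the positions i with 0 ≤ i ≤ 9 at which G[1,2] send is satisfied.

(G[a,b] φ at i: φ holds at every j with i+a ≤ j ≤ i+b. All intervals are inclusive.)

Evaluate at each i in [0,9]:
  i=0: ✗ (fails at j=2)
  i=1: ✗ (fails at j=2)
  i=2: ✗ (fails at j=4)
  i=3: ✗ (fails at j=4)
  i=4: ✗ (fails at j=6)
  i=5: ✗ (fails at j=6)
  i=6: ✓ (all of [7,8])
  i=7: ✓ (all of [8,9])
  i=8: ✗ (fails at j=10)
  i=9: ✗ (fails at j=10)
Positions where it holds: {6, 7} → 2.

2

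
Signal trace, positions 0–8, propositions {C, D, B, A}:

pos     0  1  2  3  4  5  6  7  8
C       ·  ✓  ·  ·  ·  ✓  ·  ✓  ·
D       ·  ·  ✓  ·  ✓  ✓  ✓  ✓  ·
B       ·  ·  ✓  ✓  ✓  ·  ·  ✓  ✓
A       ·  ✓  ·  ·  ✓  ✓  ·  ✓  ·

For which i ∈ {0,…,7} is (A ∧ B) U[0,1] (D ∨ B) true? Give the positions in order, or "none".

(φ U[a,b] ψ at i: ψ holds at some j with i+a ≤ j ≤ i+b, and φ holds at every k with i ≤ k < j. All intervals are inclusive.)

Evaluate at each i in [0,7]:
  i=0: ✗ (no rhs in [0,1])
  i=1: ✗ (lhs fails at k=1 before rhs at j=2)
  i=2: ✓ (rhs at j=2)
  i=3: ✓ (rhs at j=3)
  i=4: ✓ (rhs at j=4)
  i=5: ✓ (rhs at j=5)
  i=6: ✓ (rhs at j=6)
  i=7: ✓ (rhs at j=7)

2, 3, 4, 5, 6, 7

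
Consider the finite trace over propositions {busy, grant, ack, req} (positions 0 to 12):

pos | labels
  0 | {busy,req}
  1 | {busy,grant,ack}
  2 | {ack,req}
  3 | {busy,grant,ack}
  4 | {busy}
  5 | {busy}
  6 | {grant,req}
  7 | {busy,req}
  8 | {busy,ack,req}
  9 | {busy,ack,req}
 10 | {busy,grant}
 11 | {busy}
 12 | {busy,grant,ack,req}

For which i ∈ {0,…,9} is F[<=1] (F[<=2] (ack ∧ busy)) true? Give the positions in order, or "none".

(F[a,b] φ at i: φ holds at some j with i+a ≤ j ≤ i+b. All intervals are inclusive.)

0, 1, 2, 3, 5, 6, 7, 8, 9

Evaluate at each i in [0,9]:
  i=0: ✓ (witness j=0)
  i=1: ✓ (witness j=1)
  i=2: ✓ (witness j=2)
  i=3: ✓ (witness j=3)
  i=4: ✗ (none in [4,5])
  i=5: ✓ (witness j=6)
  i=6: ✓ (witness j=6)
  i=7: ✓ (witness j=7)
  i=8: ✓ (witness j=8)
  i=9: ✓ (witness j=9)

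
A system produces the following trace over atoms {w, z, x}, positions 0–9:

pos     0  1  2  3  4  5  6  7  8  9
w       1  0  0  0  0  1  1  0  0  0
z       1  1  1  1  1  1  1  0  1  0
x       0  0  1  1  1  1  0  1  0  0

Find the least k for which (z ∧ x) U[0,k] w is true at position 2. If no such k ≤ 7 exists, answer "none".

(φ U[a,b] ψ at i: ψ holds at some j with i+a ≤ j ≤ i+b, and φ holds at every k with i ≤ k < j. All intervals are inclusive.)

3

Need earliest j ≥ 2 with w, and (z ∧ x) at every k in [2,j-1].
  j=2: rhs fails.
  j=3: rhs fails.
  j=4: rhs fails.
  j=5: rhs holds; lhs holds on [2,4]. k = 3.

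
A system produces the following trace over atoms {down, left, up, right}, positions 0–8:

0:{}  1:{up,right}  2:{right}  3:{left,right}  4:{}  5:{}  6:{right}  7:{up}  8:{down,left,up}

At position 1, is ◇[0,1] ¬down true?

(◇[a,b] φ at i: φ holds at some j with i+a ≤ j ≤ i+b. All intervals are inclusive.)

Holds

Check ¬down at each j in [1,2]:
  j=1: true
  j=2: true
Found at j=1 → formula holds.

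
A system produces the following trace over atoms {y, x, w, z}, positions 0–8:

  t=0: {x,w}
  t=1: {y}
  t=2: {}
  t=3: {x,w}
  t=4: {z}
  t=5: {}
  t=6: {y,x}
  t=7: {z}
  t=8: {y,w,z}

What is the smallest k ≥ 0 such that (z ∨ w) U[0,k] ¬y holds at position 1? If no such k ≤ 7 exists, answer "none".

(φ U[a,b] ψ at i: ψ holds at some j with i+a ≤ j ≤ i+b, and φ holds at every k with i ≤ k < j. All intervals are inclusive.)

Need earliest j ≥ 1 with ¬y, and (z ∨ w) at every k in [1,j-1].
  j=1: rhs fails.
  j=2: rhs holds but lhs fails at k=1.
  j=3: rhs holds but lhs fails at k=1.
  j=4: rhs holds but lhs fails at k=1.
  j=5: rhs holds but lhs fails at k=1.
  j=6: rhs fails.
  j=7: rhs holds but lhs fails at k=1.
  j=8: rhs fails.
No witness within the range → none.

none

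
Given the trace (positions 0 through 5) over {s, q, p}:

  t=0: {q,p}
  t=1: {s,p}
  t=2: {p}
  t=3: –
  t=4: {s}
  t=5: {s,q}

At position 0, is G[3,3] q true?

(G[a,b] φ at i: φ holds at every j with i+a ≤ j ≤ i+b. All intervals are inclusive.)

Check q at every j in [3,3]:
  j=3: false
Fails at j=3 → formula fails.

Does not hold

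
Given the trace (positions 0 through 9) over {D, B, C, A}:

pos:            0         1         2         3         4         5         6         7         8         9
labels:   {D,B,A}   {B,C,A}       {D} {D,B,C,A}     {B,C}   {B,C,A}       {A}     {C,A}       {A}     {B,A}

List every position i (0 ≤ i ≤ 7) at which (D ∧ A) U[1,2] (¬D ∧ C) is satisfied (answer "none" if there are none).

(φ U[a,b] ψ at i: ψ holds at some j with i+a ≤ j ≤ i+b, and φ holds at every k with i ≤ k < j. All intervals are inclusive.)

0, 3

Evaluate at each i in [0,7]:
  i=0: ✓ (rhs at j=1; lhs holds on [0,0])
  i=1: ✗ (no rhs in [2,3])
  i=2: ✗ (lhs fails at k=2 before rhs at j=4)
  i=3: ✓ (rhs at j=4; lhs holds on [3,3])
  i=4: ✗ (lhs fails at k=4 before rhs at j=5)
  i=5: ✗ (lhs fails at k=5 before rhs at j=7)
  i=6: ✗ (lhs fails at k=6 before rhs at j=7)
  i=7: ✗ (no rhs in [8,9])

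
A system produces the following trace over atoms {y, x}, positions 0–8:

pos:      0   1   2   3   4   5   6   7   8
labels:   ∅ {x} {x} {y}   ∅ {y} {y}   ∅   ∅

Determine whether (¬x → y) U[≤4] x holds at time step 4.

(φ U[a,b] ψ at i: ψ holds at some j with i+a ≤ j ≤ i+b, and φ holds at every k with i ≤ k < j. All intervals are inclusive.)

Does not hold

Need some j in [4,8] with x, and (¬x → y) at every k in [4,j-1].
  j=4: x false.
  j=5: x false.
  j=6: x false.
  j=7: x false.
  j=8: x false.
No j in the window works → until fails.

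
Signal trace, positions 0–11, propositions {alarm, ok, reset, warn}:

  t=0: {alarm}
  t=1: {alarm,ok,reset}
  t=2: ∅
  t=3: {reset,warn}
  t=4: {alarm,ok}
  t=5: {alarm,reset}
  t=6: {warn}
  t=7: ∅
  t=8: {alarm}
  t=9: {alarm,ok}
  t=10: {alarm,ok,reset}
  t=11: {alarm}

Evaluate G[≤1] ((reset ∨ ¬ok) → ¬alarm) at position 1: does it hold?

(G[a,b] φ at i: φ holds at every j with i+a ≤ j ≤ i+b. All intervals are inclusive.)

Check ((reset ∨ ¬ok) → ¬alarm) at every j in [1,2]:
  j=1: antecedent true; consequent false → ✗
  j=2: antecedent true; consequent true → ✓
Fails at j=1 → formula fails.

No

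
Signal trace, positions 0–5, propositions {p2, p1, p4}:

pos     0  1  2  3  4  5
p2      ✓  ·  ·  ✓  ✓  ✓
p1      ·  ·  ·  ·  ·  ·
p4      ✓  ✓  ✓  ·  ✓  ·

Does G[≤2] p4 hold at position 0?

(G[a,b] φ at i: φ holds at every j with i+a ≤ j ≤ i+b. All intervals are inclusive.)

Check p4 at every j in [0,2]:
  j=0: true
  j=1: true
  j=2: true
All positions satisfy it → formula holds.

Yes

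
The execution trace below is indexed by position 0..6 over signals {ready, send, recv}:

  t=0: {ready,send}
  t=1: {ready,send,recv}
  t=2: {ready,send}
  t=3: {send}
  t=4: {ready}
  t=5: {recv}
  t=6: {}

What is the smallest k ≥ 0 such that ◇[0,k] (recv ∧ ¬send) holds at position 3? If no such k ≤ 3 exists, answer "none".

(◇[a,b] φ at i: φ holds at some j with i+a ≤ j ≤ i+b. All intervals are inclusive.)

Scan j = 3,4,… for (recv ∧ ¬send):
  j=3: fails
  j=4: fails
  j=5: holds
First hit at j=5, so smallest k = 5-3 = 2.

2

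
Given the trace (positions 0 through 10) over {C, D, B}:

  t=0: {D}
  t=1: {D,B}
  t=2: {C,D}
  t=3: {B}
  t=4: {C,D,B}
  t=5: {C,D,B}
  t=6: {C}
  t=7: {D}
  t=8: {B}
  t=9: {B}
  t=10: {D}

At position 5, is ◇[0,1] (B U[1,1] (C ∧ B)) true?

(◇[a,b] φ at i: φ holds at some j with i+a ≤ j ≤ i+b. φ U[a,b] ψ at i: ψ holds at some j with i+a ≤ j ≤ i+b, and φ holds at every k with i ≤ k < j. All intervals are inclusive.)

Check (B U[1,1] (C ∧ B)) at each j in [5,6]:
  j=5: fails
  j=6: fails
No position in the window satisfies it → formula fails.

False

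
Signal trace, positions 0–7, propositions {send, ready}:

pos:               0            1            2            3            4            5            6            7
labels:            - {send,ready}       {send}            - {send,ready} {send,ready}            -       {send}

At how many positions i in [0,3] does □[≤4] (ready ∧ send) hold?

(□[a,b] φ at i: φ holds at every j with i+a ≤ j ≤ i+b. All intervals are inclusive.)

0

Evaluate at each i in [0,3]:
  i=0: ✗ (fails at j=0)
  i=1: ✗ (fails at j=2)
  i=2: ✗ (fails at j=2)
  i=3: ✗ (fails at j=3)
Positions where it holds: {} → 0.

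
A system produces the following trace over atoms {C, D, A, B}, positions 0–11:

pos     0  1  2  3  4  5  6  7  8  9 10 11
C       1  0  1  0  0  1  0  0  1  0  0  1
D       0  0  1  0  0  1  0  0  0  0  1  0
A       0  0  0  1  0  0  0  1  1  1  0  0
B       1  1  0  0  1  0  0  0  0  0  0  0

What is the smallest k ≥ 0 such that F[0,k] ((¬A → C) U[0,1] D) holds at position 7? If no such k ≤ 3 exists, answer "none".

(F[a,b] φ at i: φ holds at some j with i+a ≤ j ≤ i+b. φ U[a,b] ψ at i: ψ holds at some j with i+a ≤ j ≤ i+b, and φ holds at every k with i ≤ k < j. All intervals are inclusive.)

2

Scan j = 7,8,… for ((¬A → C) U[0,1] D):
  j=7: fails
  j=8: fails
  j=9: holds
First hit at j=9, so smallest k = 9-7 = 2.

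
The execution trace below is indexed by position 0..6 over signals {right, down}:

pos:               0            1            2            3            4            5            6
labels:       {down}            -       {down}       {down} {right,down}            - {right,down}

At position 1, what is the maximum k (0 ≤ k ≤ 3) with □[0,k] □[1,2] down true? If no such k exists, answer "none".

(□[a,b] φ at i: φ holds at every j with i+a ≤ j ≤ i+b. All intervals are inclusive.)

1

□[1,2] down must hold from j=1 onward; find where it first fails.
  j=1: holds
  j=2: holds
  j=3: fails
Holds on [1,2], so largest k = 1.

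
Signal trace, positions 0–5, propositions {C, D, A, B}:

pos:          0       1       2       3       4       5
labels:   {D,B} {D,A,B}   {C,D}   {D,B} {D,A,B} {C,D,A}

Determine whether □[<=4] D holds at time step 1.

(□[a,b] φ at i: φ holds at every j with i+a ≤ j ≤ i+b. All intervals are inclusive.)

Check D at every j in [1,5]:
  j=1: true
  j=2: true
  j=3: true
  j=4: true
  j=5: true
All positions satisfy it → formula holds.

Holds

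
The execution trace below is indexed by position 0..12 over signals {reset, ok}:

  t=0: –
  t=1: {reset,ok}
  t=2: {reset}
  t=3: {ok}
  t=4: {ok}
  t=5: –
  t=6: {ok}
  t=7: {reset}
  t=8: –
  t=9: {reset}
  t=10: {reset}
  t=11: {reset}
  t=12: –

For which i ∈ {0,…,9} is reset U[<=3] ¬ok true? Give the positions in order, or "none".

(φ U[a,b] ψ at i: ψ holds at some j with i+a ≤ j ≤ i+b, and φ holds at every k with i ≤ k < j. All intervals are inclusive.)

0, 1, 2, 5, 7, 8, 9

Evaluate at each i in [0,9]:
  i=0: ✓ (rhs at j=0)
  i=1: ✓ (rhs at j=2; lhs holds on [1,1])
  i=2: ✓ (rhs at j=2)
  i=3: ✗ (lhs fails at k=3 before rhs at j=5)
  i=4: ✗ (lhs fails at k=4 before rhs at j=5)
  i=5: ✓ (rhs at j=5)
  i=6: ✗ (lhs fails at k=6 before rhs at j=7)
  i=7: ✓ (rhs at j=7)
  i=8: ✓ (rhs at j=8)
  i=9: ✓ (rhs at j=9)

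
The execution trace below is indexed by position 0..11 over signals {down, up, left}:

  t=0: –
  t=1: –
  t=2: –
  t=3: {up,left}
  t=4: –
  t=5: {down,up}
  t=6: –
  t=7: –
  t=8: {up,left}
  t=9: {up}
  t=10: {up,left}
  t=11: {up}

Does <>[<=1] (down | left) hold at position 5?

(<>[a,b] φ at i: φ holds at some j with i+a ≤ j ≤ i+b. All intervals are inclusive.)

Yes

Check (down | left) at each j in [5,6]:
  j=5: true
  j=6: false
Found at j=5 → formula holds.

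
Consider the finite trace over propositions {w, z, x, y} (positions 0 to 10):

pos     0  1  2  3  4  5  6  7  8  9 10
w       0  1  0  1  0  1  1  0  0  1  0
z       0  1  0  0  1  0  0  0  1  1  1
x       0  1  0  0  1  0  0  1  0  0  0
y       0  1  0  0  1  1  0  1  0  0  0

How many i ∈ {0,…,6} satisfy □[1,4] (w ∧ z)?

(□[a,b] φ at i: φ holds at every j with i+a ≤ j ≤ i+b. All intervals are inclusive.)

0

Evaluate at each i in [0,6]:
  i=0: ✗ (fails at j=2)
  i=1: ✗ (fails at j=2)
  i=2: ✗ (fails at j=3)
  i=3: ✗ (fails at j=4)
  i=4: ✗ (fails at j=5)
  i=5: ✗ (fails at j=6)
  i=6: ✗ (fails at j=7)
Positions where it holds: {} → 0.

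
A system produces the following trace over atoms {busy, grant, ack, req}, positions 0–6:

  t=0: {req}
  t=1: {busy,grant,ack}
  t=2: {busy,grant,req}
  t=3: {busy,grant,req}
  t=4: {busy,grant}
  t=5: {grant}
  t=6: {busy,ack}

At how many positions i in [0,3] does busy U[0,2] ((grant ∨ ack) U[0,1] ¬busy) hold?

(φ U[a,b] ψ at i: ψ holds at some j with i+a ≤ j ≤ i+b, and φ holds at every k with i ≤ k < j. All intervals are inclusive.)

Evaluate at each i in [0,3]:
  i=0: ✓ (rhs at j=0)
  i=1: ✗ (no rhs in [1,3])
  i=2: ✓ (rhs at j=4; lhs holds on [2,3])
  i=3: ✓ (rhs at j=4; lhs holds on [3,3])
Positions where it holds: {0, 2, 3} → 3.

3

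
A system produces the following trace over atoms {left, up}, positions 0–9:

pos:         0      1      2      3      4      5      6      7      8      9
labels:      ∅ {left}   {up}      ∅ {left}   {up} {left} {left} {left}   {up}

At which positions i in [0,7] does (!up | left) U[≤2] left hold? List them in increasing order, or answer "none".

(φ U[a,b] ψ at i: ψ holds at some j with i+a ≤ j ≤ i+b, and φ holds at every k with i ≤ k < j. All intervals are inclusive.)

Evaluate at each i in [0,7]:
  i=0: ✓ (rhs at j=1; lhs holds on [0,0])
  i=1: ✓ (rhs at j=1)
  i=2: ✗ (lhs fails at k=2 before rhs at j=4)
  i=3: ✓ (rhs at j=4; lhs holds on [3,3])
  i=4: ✓ (rhs at j=4)
  i=5: ✗ (lhs fails at k=5 before rhs at j=6)
  i=6: ✓ (rhs at j=6)
  i=7: ✓ (rhs at j=7)

0, 1, 3, 4, 6, 7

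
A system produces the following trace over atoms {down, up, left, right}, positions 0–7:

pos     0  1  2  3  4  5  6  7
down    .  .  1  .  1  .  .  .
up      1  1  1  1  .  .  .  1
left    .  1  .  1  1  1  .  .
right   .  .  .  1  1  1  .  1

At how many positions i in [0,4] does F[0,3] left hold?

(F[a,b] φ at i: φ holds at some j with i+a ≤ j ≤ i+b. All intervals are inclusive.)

Evaluate at each i in [0,4]:
  i=0: ✓ (witness j=1)
  i=1: ✓ (witness j=1)
  i=2: ✓ (witness j=3)
  i=3: ✓ (witness j=3)
  i=4: ✓ (witness j=4)
Positions where it holds: {0, 1, 2, 3, 4} → 5.

5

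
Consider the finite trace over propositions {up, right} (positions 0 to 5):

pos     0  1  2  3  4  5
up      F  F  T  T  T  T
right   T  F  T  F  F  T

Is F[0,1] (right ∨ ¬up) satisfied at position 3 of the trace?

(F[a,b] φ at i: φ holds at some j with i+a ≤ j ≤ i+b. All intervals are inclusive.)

False

Check (right ∨ ¬up) at each j in [3,4]:
  j=3: false
  j=4: false
No position in the window satisfies it → formula fails.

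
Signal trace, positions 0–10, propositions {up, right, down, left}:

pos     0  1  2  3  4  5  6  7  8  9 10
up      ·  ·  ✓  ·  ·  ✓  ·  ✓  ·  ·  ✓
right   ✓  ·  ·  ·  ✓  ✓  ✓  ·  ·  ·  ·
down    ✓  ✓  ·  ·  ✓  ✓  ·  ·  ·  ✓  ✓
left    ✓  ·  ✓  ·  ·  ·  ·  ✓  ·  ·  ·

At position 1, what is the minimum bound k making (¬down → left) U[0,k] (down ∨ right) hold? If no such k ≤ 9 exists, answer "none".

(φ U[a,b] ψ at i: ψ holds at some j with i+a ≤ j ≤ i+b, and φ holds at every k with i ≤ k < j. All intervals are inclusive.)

Need earliest j ≥ 1 with (down ∨ right), and (¬down → left) at every k in [1,j-1].
  j=1: rhs holds (empty prefix). k = 0.

0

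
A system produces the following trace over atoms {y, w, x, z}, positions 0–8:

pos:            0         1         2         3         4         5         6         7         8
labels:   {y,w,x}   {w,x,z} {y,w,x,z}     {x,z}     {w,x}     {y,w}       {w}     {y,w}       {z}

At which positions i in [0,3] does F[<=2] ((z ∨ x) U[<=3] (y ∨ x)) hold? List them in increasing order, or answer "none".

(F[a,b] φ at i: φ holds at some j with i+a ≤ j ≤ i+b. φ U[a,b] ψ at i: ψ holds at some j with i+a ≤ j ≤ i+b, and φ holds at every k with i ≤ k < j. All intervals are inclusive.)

Evaluate at each i in [0,3]:
  i=0: ✓ (witness j=0)
  i=1: ✓ (witness j=1)
  i=2: ✓ (witness j=2)
  i=3: ✓ (witness j=3)

0, 1, 2, 3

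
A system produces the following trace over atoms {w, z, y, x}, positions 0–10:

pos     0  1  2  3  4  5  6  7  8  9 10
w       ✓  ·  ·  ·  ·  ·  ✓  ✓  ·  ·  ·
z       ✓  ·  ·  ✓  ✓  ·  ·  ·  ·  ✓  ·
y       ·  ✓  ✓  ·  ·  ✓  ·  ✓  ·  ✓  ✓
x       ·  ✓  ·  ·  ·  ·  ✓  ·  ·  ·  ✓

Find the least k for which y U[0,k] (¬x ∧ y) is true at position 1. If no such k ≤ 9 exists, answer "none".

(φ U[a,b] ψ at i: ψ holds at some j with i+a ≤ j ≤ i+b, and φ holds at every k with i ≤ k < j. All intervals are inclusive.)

1

Need earliest j ≥ 1 with (¬x ∧ y), and y at every k in [1,j-1].
  j=1: rhs fails.
  j=2: rhs holds; lhs holds on [1,1]. k = 1.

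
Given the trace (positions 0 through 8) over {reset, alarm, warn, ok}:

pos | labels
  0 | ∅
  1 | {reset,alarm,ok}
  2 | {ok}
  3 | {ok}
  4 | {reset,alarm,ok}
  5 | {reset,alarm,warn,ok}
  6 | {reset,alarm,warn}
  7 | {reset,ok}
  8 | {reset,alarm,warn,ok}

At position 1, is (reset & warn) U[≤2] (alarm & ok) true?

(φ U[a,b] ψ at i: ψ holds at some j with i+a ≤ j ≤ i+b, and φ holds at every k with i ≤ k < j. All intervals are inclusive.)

True

Need some j in [1,3] with (alarm & ok), and (reset & warn) at every k in [1,j-1].
  j=1: (alarm & ok) holds; no prefix to check → satisfied.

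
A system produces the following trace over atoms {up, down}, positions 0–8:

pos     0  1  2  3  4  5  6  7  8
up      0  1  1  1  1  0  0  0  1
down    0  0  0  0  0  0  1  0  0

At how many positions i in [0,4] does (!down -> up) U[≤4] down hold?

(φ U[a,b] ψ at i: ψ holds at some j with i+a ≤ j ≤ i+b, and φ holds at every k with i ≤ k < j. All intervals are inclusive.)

0

Evaluate at each i in [0,4]:
  i=0: ✗ (no rhs in [0,4])
  i=1: ✗ (no rhs in [1,5])
  i=2: ✗ (lhs fails at k=5 before rhs at j=6)
  i=3: ✗ (lhs fails at k=5 before rhs at j=6)
  i=4: ✗ (lhs fails at k=5 before rhs at j=6)
Positions where it holds: {} → 0.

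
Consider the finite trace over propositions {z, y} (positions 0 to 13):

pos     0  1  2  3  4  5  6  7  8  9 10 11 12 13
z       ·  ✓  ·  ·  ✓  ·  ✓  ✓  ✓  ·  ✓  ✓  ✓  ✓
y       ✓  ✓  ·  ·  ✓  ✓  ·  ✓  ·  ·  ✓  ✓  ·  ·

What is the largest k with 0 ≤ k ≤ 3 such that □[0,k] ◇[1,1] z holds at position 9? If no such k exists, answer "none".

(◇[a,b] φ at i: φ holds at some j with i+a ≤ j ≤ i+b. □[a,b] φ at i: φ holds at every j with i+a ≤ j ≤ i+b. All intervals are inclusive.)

◇[1,1] z must hold from j=9 onward; find where it first fails.
  j=9: holds
  j=10: holds
  j=11: holds
  j=12: holds
Holds through j=12; largest k = 3.

3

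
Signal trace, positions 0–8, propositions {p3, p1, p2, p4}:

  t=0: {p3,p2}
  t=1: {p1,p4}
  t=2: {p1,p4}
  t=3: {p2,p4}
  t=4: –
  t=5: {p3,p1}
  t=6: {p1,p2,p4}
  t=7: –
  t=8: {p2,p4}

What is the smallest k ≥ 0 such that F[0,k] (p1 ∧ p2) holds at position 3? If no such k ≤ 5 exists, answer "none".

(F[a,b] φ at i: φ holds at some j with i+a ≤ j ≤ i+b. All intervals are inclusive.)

Scan j = 3,4,… for (p1 ∧ p2):
  j=3: fails
  j=4: fails
  j=5: fails
  j=6: holds
First hit at j=6, so smallest k = 6-3 = 3.

3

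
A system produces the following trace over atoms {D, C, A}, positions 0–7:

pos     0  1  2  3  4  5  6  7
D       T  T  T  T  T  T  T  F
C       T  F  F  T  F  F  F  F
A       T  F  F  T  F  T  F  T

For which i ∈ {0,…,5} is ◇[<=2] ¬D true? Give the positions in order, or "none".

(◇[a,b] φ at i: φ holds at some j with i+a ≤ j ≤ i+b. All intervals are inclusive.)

5

Evaluate at each i in [0,5]:
  i=0: ✗ (none in [0,2])
  i=1: ✗ (none in [1,3])
  i=2: ✗ (none in [2,4])
  i=3: ✗ (none in [3,5])
  i=4: ✗ (none in [4,6])
  i=5: ✓ (witness j=7)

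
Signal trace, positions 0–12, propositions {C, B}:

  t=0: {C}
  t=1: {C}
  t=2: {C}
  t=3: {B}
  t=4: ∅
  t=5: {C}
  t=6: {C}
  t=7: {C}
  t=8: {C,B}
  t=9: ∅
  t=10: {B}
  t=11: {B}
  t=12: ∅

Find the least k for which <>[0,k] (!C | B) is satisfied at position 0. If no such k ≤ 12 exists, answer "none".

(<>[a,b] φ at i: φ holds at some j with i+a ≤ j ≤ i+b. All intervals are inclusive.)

Scan j = 0,1,… for (!C | B):
  j=0: fails
  j=1: fails
  j=2: fails
  j=3: holds
First hit at j=3, so smallest k = 3-0 = 3.

3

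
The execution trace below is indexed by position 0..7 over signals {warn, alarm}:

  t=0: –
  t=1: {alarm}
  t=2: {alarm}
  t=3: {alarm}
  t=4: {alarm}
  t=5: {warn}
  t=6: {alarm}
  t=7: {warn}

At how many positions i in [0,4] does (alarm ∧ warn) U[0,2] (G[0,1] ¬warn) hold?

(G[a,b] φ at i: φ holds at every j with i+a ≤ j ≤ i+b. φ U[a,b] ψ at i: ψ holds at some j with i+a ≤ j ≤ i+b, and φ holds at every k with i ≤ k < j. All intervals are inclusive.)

Evaluate at each i in [0,4]:
  i=0: ✓ (rhs at j=0)
  i=1: ✓ (rhs at j=1)
  i=2: ✓ (rhs at j=2)
  i=3: ✓ (rhs at j=3)
  i=4: ✗ (no rhs in [4,6])
Positions where it holds: {0, 1, 2, 3} → 4.

4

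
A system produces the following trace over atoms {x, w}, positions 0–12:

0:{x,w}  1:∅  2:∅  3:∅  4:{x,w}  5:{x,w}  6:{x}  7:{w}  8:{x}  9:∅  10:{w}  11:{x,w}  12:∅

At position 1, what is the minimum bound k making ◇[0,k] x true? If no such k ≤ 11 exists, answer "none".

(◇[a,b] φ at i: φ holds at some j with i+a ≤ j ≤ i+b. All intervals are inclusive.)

3

Scan j = 1,2,… for x:
  j=1: fails
  j=2: fails
  j=3: fails
  j=4: holds
First hit at j=4, so smallest k = 4-1 = 3.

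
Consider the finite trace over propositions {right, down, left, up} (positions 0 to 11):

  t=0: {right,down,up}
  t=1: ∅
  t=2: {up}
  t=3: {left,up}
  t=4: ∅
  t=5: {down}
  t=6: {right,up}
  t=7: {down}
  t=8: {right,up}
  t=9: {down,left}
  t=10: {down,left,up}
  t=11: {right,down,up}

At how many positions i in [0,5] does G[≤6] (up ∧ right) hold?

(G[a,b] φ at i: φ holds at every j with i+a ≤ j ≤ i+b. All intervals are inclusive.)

Evaluate at each i in [0,5]:
  i=0: ✗ (fails at j=1)
  i=1: ✗ (fails at j=1)
  i=2: ✗ (fails at j=2)
  i=3: ✗ (fails at j=3)
  i=4: ✗ (fails at j=4)
  i=5: ✗ (fails at j=5)
Positions where it holds: {} → 0.

0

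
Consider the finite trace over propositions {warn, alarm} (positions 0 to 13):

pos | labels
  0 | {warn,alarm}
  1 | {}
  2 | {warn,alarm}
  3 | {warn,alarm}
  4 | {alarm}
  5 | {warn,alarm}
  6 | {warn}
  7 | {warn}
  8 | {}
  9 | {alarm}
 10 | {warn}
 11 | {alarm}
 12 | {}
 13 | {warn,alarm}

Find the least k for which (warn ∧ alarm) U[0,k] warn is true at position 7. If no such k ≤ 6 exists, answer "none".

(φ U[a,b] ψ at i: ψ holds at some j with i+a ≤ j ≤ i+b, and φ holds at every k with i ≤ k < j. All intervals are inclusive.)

0

Need earliest j ≥ 7 with warn, and (warn ∧ alarm) at every k in [7,j-1].
  j=7: rhs holds (empty prefix). k = 0.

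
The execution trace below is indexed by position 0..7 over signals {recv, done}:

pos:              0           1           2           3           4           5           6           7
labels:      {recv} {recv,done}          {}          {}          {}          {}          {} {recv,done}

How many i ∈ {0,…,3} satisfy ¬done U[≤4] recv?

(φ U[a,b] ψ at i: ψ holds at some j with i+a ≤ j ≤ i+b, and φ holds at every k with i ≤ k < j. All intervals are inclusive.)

Evaluate at each i in [0,3]:
  i=0: ✓ (rhs at j=0)
  i=1: ✓ (rhs at j=1)
  i=2: ✗ (no rhs in [2,6])
  i=3: ✓ (rhs at j=7; lhs holds on [3,6])
Positions where it holds: {0, 1, 3} → 3.

3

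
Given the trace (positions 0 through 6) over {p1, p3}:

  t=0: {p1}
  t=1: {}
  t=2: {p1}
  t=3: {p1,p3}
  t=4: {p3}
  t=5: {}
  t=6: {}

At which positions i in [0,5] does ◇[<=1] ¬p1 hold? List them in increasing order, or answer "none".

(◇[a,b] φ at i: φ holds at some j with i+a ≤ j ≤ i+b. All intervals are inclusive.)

0, 1, 3, 4, 5

Evaluate at each i in [0,5]:
  i=0: ✓ (witness j=1)
  i=1: ✓ (witness j=1)
  i=2: ✗ (none in [2,3])
  i=3: ✓ (witness j=4)
  i=4: ✓ (witness j=4)
  i=5: ✓ (witness j=5)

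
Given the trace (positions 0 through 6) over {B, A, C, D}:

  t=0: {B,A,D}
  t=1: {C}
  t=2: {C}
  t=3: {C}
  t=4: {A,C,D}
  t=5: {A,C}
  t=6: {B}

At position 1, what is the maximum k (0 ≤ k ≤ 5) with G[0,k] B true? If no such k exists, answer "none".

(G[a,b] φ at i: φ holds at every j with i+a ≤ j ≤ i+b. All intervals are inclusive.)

none

B must hold from j=1 onward; find where it first fails.
  j=1: fails → no k works.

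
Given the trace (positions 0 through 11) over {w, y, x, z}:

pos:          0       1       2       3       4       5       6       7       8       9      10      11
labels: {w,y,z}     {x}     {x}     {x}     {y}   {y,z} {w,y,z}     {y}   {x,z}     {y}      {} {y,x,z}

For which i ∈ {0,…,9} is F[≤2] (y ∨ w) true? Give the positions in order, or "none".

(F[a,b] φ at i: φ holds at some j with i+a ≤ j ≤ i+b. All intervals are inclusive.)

Evaluate at each i in [0,9]:
  i=0: ✓ (witness j=0)
  i=1: ✗ (none in [1,3])
  i=2: ✓ (witness j=4)
  i=3: ✓ (witness j=4)
  i=4: ✓ (witness j=4)
  i=5: ✓ (witness j=5)
  i=6: ✓ (witness j=6)
  i=7: ✓ (witness j=7)
  i=8: ✓ (witness j=9)
  i=9: ✓ (witness j=9)

0, 2, 3, 4, 5, 6, 7, 8, 9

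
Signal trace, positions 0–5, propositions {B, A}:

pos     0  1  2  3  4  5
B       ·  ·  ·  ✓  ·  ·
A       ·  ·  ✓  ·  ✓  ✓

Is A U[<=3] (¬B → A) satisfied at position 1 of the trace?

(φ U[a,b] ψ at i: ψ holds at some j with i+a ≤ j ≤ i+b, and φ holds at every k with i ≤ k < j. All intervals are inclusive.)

Need some j in [1,4] with (¬B → A), and A at every k in [1,j-1].
  j=1: (¬B → A) false.
  j=2: (¬B → A) holds, but A fails at k=1 → not this j.
  j=3: (¬B → A) holds, but A fails at k=1 → not this j.
  j=4: (¬B → A) holds, but A fails at k=1 → not this j.
No j in the window works → until fails.

False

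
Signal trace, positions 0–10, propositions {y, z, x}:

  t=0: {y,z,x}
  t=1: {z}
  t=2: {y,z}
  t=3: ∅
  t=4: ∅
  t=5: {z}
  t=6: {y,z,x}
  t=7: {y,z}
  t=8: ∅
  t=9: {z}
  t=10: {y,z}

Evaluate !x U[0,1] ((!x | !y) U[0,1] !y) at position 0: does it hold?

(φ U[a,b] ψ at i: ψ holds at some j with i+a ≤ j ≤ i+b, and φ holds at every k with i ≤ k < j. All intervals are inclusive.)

False

Need some j in [0,1] with ((!x | !y) U[0,1] !y), and !x at every k in [0,j-1].
  j=0: ((!x | !y) U[0,1] !y) — fails.
  j=1: ((!x | !y) U[0,1] !y) holds, but !x fails at k=0 → not this j.
No j in the window works → until fails.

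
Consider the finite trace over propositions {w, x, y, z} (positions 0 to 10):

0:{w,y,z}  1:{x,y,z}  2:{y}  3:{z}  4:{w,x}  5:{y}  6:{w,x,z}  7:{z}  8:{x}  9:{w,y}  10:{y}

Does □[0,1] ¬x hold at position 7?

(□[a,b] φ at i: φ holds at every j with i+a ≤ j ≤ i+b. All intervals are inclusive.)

Check ¬x at every j in [7,8]:
  j=7: true
  j=8: false
Fails at j=8 → formula fails.

Does not hold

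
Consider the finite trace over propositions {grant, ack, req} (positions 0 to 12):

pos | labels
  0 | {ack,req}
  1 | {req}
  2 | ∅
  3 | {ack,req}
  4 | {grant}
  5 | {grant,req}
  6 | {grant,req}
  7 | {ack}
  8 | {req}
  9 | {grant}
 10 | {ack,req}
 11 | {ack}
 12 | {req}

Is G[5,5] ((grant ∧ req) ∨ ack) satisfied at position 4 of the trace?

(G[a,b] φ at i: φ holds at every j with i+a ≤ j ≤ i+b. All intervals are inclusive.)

Check ((grant ∧ req) ∨ ack) at every j in [9,9]:
  j=9: false
Fails at j=9 → formula fails.

Does not hold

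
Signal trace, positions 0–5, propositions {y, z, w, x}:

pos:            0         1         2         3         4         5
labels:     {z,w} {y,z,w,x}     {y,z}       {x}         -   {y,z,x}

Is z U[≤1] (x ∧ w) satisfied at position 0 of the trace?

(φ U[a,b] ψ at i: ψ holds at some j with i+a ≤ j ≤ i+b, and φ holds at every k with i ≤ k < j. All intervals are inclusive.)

Need some j in [0,1] with (x ∧ w), and z at every k in [0,j-1].
  j=0: (x ∧ w) false.
  j=1: (x ∧ w) holds; z holds at every k in [0,0] → satisfied.

Yes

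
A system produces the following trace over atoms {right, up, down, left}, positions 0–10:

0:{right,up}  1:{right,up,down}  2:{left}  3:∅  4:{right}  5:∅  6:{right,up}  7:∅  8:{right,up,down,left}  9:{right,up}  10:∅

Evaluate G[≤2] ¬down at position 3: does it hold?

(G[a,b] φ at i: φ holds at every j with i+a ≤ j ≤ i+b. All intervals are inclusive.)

Check ¬down at every j in [3,5]:
  j=3: true
  j=4: true
  j=5: true
All positions satisfy it → formula holds.

True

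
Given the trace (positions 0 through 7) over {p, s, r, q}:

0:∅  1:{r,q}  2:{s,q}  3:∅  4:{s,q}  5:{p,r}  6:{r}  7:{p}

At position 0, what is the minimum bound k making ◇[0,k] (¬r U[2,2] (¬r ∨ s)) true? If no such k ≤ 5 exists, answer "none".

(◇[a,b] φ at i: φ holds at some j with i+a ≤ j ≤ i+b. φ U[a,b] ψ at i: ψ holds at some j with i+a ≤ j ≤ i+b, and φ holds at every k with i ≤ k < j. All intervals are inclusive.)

2

Scan j = 0,1,… for (¬r U[2,2] (¬r ∨ s)):
  j=0: fails
  j=1: fails
  j=2: holds
First hit at j=2, so smallest k = 2-0 = 2.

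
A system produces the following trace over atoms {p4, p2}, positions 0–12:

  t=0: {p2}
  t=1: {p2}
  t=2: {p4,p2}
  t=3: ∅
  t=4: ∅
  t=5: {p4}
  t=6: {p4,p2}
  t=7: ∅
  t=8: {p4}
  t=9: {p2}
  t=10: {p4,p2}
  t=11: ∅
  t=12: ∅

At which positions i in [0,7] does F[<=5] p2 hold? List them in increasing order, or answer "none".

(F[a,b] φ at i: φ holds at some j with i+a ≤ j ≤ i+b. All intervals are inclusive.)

Evaluate at each i in [0,7]:
  i=0: ✓ (witness j=0)
  i=1: ✓ (witness j=1)
  i=2: ✓ (witness j=2)
  i=3: ✓ (witness j=6)
  i=4: ✓ (witness j=6)
  i=5: ✓ (witness j=6)
  i=6: ✓ (witness j=6)
  i=7: ✓ (witness j=9)

0, 1, 2, 3, 4, 5, 6, 7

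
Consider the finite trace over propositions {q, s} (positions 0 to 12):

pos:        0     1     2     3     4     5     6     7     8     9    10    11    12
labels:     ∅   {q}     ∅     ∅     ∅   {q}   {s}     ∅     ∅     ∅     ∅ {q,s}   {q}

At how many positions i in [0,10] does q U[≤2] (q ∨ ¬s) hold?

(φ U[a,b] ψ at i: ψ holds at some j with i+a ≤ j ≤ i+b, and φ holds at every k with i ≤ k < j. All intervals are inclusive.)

10

Evaluate at each i in [0,10]:
  i=0: ✓ (rhs at j=0)
  i=1: ✓ (rhs at j=1)
  i=2: ✓ (rhs at j=2)
  i=3: ✓ (rhs at j=3)
  i=4: ✓ (rhs at j=4)
  i=5: ✓ (rhs at j=5)
  i=6: ✗ (lhs fails at k=6 before rhs at j=7)
  i=7: ✓ (rhs at j=7)
  i=8: ✓ (rhs at j=8)
  i=9: ✓ (rhs at j=9)
  i=10: ✓ (rhs at j=10)
Positions where it holds: {0, 1, 2, 3, 4, 5, 7, 8, 9, 10} → 10.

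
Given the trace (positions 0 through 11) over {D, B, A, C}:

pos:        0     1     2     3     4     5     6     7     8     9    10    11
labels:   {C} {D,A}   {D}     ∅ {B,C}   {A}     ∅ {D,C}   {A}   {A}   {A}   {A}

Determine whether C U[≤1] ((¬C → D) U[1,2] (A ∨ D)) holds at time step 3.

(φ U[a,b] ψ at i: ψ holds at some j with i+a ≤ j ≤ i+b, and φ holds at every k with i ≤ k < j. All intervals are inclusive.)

False

Need some j in [3,4] with ((¬C → D) U[1,2] (A ∨ D)), and C at every k in [3,j-1].
  j=3: ((¬C → D) U[1,2] (A ∨ D)) — fails.
  j=4: ((¬C → D) U[1,2] (A ∨ D)) holds, but C fails at k=3 → not this j.
No j in the window works → until fails.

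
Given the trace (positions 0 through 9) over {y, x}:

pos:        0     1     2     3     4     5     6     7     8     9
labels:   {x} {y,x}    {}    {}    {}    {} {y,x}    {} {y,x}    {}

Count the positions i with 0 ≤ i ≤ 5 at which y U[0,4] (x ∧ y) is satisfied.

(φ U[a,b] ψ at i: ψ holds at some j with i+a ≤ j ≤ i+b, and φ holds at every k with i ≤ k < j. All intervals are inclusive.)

1

Evaluate at each i in [0,5]:
  i=0: ✗ (lhs fails at k=0 before rhs at j=1)
  i=1: ✓ (rhs at j=1)
  i=2: ✗ (lhs fails at k=2 before rhs at j=6)
  i=3: ✗ (lhs fails at k=3 before rhs at j=6)
  i=4: ✗ (lhs fails at k=4 before rhs at j=6)
  i=5: ✗ (lhs fails at k=5 before rhs at j=6)
Positions where it holds: {1} → 1.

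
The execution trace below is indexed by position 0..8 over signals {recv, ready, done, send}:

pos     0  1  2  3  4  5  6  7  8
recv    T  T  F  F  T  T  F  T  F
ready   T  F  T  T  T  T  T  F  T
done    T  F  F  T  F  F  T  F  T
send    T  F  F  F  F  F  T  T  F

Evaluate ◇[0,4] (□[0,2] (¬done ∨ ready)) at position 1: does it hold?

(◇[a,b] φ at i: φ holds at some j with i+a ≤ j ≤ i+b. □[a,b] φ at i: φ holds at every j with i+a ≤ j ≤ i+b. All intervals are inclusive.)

Check □[0,2] (¬done ∨ ready) at each j in [1,5]:
  j=1: holds on [1,3]
  j=2: holds on [2,4]
  j=3: holds on [3,5]
  j=4: holds on [4,6]
  j=5: holds on [5,7]
Found at j=1 → formula holds.

Yes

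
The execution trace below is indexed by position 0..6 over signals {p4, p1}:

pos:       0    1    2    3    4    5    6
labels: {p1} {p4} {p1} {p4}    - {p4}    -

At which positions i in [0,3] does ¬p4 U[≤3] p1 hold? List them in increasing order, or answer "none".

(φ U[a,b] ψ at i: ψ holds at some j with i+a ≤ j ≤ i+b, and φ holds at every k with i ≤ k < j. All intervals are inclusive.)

Evaluate at each i in [0,3]:
  i=0: ✓ (rhs at j=0)
  i=1: ✗ (lhs fails at k=1 before rhs at j=2)
  i=2: ✓ (rhs at j=2)
  i=3: ✗ (no rhs in [3,6])

0, 2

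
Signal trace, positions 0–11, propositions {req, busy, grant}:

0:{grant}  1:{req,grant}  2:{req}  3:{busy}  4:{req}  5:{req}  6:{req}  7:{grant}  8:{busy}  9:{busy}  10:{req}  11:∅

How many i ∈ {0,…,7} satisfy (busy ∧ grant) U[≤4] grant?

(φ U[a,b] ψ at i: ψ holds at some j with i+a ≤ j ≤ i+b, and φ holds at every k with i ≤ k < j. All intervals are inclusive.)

Evaluate at each i in [0,7]:
  i=0: ✓ (rhs at j=0)
  i=1: ✓ (rhs at j=1)
  i=2: ✗ (no rhs in [2,6])
  i=3: ✗ (lhs fails at k=3 before rhs at j=7)
  i=4: ✗ (lhs fails at k=4 before rhs at j=7)
  i=5: ✗ (lhs fails at k=5 before rhs at j=7)
  i=6: ✗ (lhs fails at k=6 before rhs at j=7)
  i=7: ✓ (rhs at j=7)
Positions where it holds: {0, 1, 7} → 3.

3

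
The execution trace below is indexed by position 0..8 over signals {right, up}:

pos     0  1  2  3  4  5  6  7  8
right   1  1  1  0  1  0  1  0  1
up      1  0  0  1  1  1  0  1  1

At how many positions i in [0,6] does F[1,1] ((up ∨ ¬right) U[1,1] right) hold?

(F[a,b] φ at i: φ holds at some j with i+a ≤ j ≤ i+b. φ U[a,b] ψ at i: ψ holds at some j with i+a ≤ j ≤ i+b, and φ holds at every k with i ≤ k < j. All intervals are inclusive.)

Evaluate at each i in [0,6]:
  i=0: ✗ (none in [1,1])
  i=1: ✗ (none in [2,2])
  i=2: ✓ (witness j=3)
  i=3: ✗ (none in [4,4])
  i=4: ✓ (witness j=5)
  i=5: ✗ (none in [6,6])
  i=6: ✓ (witness j=7)
Positions where it holds: {2, 4, 6} → 3.

3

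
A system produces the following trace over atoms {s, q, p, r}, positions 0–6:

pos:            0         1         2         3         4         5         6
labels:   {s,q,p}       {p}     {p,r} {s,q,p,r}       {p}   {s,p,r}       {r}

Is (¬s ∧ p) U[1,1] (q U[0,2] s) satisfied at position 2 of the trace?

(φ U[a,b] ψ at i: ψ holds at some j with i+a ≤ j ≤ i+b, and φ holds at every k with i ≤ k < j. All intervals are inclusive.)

Holds

Need some j in [3,3] with (q U[0,2] s), and (¬s ∧ p) at every k in [2,j-1].
  j=3: (q U[0,2] s) holds; (¬s ∧ p) holds at every k in [2,2] → satisfied.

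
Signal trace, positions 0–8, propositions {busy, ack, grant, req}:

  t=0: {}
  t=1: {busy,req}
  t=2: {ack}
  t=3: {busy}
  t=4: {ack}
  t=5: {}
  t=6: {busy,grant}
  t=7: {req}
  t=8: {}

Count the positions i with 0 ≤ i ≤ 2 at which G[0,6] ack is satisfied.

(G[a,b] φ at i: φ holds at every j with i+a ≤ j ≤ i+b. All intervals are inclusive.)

Evaluate at each i in [0,2]:
  i=0: ✗ (fails at j=0)
  i=1: ✗ (fails at j=1)
  i=2: ✗ (fails at j=3)
Positions where it holds: {} → 0.

0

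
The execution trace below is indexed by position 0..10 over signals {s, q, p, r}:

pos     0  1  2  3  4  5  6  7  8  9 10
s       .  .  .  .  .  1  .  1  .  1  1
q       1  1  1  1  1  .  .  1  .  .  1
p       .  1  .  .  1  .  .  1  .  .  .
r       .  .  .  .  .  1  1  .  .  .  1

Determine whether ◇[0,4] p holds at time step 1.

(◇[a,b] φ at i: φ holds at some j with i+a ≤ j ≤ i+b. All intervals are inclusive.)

Check p at each j in [1,5]:
  j=1: true
  j=2: false
  j=3: false
  j=4: true
  j=5: false
Found at j=1 → formula holds.

True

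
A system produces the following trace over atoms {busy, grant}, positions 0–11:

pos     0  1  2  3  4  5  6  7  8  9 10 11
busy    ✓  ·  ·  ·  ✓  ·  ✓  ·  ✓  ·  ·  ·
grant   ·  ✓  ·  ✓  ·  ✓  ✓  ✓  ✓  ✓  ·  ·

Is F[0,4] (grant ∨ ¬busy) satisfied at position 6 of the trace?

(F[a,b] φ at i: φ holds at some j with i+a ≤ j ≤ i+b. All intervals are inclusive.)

Holds

Check (grant ∨ ¬busy) at each j in [6,10]:
  j=6: true
  j=7: true
  j=8: true
  j=9: true
  j=10: true
Found at j=6 → formula holds.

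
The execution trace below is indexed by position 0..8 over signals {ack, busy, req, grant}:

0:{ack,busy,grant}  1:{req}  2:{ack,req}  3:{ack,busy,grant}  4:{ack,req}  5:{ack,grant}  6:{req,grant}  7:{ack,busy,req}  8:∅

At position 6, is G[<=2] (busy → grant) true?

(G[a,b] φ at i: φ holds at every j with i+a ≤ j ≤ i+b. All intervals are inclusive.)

Check (busy → grant) at every j in [6,8]:
  j=6: antecedent false → ✓
  j=7: antecedent true; consequent false → ✗
  j=8: antecedent false → ✓
Fails at j=7 → formula fails.

No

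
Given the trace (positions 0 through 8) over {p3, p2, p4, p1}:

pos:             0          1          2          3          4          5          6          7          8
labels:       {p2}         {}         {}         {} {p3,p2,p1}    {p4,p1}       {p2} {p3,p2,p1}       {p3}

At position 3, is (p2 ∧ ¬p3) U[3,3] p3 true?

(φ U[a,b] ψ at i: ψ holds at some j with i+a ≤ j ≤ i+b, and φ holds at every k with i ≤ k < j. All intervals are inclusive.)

Need some j in [6,6] with p3, and (p2 ∧ ¬p3) at every k in [3,j-1].
  j=6: p3 false.
No j in the window works → until fails.

No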